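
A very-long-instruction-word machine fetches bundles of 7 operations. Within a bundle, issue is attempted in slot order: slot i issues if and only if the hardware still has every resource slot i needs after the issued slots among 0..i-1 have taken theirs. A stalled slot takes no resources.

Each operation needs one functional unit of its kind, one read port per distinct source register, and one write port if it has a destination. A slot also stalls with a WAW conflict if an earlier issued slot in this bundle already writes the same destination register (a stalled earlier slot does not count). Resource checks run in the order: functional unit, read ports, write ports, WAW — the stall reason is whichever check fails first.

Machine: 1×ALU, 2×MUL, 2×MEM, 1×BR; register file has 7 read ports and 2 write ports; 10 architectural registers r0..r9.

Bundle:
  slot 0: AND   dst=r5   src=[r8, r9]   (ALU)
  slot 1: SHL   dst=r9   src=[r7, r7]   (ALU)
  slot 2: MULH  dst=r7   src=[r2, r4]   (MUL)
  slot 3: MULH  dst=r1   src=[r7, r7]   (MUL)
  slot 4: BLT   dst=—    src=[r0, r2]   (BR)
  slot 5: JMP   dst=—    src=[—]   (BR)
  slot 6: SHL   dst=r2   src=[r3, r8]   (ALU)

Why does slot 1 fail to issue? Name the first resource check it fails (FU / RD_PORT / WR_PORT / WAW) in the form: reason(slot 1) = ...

reason(slot 1) = FU

slot 0 (ALU): ISSUE — free A0,Mu2,Ld2,B1 rp5 wp1
slot 1 (ALU): stall FU — free A0,Mu2,Ld2,B1 rp5 wp1
slot 2 (MUL): ISSUE — free A0,Mu1,Ld2,B1 rp3 wp0
slot 3 (MUL): stall WR_PORT — free A0,Mu1,Ld2,B1 rp3 wp0
slot 4 (BR): ISSUE — free A0,Mu1,Ld2,B0 rp1 wp0
slot 5 (BR): stall FU — free A0,Mu1,Ld2,B0 rp1 wp0
slot 6 (ALU): stall FU — free A0,Mu1,Ld2,B0 rp1 wp0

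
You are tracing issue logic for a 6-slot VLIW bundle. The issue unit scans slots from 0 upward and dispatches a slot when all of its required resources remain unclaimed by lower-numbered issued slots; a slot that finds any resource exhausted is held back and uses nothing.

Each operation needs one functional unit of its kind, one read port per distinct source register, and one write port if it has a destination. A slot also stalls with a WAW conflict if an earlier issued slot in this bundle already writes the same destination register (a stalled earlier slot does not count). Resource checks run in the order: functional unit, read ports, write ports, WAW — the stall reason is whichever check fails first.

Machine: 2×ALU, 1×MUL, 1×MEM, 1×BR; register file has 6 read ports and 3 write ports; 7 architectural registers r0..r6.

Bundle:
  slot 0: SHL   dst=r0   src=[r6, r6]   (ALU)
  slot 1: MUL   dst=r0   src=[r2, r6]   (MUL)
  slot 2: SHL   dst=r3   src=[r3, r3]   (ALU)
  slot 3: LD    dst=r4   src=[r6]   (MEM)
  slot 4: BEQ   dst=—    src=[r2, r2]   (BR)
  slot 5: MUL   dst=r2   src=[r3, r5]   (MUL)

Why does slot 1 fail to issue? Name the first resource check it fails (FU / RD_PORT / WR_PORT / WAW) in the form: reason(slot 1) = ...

reason(slot 1) = WAW

(0) want 1×ALU +1rd +1wr — yes → AL1|MU1|ME1|BR1|rd5|wr2
(1) want 1×MUL +2rd +1wr — WAW → AL1|MU1|ME1|BR1|rd5|wr2
(2) want 1×ALU +1rd +1wr — yes → AL0|MU1|ME1|BR1|rd4|wr1
(3) want 1×MEM +1rd +1wr — yes → AL0|MU1|ME0|BR1|rd3|wr0
(4) want 1×BR +1rd +0wr — yes → AL0|MU1|ME0|BR0|rd2|wr0
(5) want 1×MUL +2rd +1wr — WR_PORT → AL0|MU1|ME0|BR0|rd2|wr0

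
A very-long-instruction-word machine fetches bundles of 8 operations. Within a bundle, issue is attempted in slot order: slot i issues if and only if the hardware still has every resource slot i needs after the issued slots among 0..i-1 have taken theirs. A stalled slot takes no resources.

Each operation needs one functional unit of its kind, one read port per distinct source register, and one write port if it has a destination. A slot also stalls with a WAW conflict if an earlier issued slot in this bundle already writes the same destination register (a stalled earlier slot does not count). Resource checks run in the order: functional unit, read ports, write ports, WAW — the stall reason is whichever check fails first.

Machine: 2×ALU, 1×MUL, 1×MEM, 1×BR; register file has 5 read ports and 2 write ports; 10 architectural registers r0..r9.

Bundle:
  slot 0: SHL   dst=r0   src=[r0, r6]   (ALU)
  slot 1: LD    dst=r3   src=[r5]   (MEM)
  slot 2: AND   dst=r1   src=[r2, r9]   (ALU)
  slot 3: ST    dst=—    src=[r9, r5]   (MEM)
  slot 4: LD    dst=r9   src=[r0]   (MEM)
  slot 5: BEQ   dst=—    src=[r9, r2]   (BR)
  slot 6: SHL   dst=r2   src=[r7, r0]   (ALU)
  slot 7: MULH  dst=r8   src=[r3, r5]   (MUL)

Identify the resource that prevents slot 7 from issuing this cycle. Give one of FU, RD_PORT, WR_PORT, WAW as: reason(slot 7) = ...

(0) want 1×ALU +2rd +1wr — yes → AL1|MU1|ME1|BR1|rd3|wr1
(1) want 1×MEM +1rd +1wr — yes → AL1|MU1|ME0|BR1|rd2|wr0
(2) want 1×ALU +2rd +1wr — WR_PORT → AL1|MU1|ME0|BR1|rd2|wr0
(3) want 1×MEM +2rd +0wr — FU → AL1|MU1|ME0|BR1|rd2|wr0
(4) want 1×MEM +1rd +1wr — FU → AL1|MU1|ME0|BR1|rd2|wr0
(5) want 1×BR +2rd +0wr — yes → AL1|MU1|ME0|BR0|rd0|wr0
(6) want 1×ALU +2rd +1wr — RD_PORT → AL1|MU1|ME0|BR0|rd0|wr0
(7) want 1×MUL +2rd +1wr — RD_PORT → AL1|MU1|ME0|BR0|rd0|wr0

reason(slot 7) = RD_PORT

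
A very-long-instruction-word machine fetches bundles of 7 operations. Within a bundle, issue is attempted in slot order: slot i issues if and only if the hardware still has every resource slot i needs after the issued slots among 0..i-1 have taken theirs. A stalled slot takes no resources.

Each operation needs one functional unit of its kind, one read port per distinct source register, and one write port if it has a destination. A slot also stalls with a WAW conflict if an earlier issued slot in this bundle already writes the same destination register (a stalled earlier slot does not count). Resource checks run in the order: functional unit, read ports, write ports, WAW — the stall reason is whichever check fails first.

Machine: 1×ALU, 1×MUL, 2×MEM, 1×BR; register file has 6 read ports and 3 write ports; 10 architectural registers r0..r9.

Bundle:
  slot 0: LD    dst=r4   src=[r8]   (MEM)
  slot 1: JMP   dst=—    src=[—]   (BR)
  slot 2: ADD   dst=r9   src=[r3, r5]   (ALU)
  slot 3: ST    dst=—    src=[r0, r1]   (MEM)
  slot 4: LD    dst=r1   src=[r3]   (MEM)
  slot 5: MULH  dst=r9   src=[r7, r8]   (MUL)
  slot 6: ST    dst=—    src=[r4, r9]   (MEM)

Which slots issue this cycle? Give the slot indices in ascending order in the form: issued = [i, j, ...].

issued = [0, 1, 2, 3]

(0) want 1×MEM +1rd +1wr — yes → AL1|MU1|ME1|BR1|rd5|wr2
(1) want 1×BR +0rd +0wr — yes → AL1|MU1|ME1|BR0|rd5|wr2
(2) want 1×ALU +2rd +1wr — yes → AL0|MU1|ME1|BR0|rd3|wr1
(3) want 1×MEM +2rd +0wr — yes → AL0|MU1|ME0|BR0|rd1|wr1
(4) want 1×MEM +1rd +1wr — FU → AL0|MU1|ME0|BR0|rd1|wr1
(5) want 1×MUL +2rd +1wr — RD_PORT → AL0|MU1|ME0|BR0|rd1|wr1
(6) want 1×MEM +2rd +0wr — FU → AL0|MU1|ME0|BR0|rd1|wr1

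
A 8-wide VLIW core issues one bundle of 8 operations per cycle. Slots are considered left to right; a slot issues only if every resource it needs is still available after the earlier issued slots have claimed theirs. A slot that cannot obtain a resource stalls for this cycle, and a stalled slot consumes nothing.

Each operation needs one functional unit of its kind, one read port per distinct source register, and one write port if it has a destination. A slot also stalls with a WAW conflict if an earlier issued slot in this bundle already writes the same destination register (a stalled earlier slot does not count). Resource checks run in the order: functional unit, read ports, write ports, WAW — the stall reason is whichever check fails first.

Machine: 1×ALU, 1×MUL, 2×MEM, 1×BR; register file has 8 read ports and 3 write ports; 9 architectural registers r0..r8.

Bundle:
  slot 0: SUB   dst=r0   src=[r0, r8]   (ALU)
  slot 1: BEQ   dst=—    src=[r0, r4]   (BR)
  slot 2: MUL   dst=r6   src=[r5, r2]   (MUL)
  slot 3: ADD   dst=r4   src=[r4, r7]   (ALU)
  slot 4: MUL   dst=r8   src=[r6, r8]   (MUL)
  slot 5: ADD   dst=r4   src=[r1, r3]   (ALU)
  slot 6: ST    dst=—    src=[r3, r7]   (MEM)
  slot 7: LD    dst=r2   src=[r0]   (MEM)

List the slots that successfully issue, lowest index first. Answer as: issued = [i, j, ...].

issued = [0, 1, 2, 6]

  0. ALU→r0 ⇒ go  {0A/1Mu/2Ld/1B | 6r 2w}
  1. BR ⇒ go  {0A/1Mu/2Ld/0B | 4r 2w}
  2. MUL→r6 ⇒ go  {0A/0Mu/2Ld/0B | 2r 1w}
  3. ALU→r4 ⇒ no(FU)  {0A/0Mu/2Ld/0B | 2r 1w}
  4. MUL→r8 ⇒ no(FU)  {0A/0Mu/2Ld/0B | 2r 1w}
  5. ALU→r4 ⇒ no(FU)  {0A/0Mu/2Ld/0B | 2r 1w}
  6. MEM ⇒ go  {0A/0Mu/1Ld/0B | 0r 1w}
  7. MEM→r2 ⇒ no(RD_PORT)  {0A/0Mu/1Ld/0B | 0r 1w}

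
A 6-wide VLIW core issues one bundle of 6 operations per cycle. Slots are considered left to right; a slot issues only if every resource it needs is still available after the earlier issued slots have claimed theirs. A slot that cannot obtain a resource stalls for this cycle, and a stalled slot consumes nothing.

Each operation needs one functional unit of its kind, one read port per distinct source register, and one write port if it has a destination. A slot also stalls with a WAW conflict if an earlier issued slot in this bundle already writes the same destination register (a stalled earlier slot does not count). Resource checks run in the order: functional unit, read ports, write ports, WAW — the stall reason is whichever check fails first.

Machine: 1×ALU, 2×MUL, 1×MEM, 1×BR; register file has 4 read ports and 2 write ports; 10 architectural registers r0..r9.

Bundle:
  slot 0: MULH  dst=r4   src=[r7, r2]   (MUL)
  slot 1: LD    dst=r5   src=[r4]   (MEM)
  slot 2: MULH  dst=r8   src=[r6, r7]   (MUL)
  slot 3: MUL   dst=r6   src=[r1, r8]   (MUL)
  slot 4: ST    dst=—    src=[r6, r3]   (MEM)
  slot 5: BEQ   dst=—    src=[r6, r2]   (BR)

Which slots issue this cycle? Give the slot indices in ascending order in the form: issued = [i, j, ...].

(0) want 1×MUL +2rd +1wr — yes → AL1|MU1|ME1|BR1|rd2|wr1
(1) want 1×MEM +1rd +1wr — yes → AL1|MU1|ME0|BR1|rd1|wr0
(2) want 1×MUL +2rd +1wr — RD_PORT → AL1|MU1|ME0|BR1|rd1|wr0
(3) want 1×MUL +2rd +1wr — RD_PORT → AL1|MU1|ME0|BR1|rd1|wr0
(4) want 1×MEM +2rd +0wr — FU → AL1|MU1|ME0|BR1|rd1|wr0
(5) want 1×BR +2rd +0wr — RD_PORT → AL1|MU1|ME0|BR1|rd1|wr0

issued = [0, 1]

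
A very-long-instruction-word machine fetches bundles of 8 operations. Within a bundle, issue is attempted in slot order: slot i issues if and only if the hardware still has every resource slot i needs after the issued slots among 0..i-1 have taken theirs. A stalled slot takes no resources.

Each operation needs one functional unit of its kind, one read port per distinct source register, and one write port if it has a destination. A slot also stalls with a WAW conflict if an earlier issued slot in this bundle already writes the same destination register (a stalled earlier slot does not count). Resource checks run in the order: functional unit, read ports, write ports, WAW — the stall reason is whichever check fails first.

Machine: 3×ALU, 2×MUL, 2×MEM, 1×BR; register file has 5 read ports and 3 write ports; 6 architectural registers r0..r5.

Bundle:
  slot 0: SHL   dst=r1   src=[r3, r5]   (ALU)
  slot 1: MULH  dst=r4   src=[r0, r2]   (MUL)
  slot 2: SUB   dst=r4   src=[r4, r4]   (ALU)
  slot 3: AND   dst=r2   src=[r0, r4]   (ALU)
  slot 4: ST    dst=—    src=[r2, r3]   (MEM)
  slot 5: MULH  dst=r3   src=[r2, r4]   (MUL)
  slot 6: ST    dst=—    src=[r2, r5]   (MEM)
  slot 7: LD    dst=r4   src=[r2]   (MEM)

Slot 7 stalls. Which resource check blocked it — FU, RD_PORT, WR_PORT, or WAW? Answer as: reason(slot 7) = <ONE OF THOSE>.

[0] ALU needs rd=2 wr=1: ok; after: ALU=2 MUL=2 MEM=2 BR=1, R=3, W=2
[1] MUL needs rd=2 wr=1: ok; after: ALU=2 MUL=1 MEM=2 BR=1, R=1, W=1
[2] ALU needs rd=1 wr=1: WAW; after: ALU=2 MUL=1 MEM=2 BR=1, R=1, W=1
[3] ALU needs rd=2 wr=1: RD_PORT; after: ALU=2 MUL=1 MEM=2 BR=1, R=1, W=1
[4] MEM needs rd=2 wr=0: RD_PORT; after: ALU=2 MUL=1 MEM=2 BR=1, R=1, W=1
[5] MUL needs rd=2 wr=1: RD_PORT; after: ALU=2 MUL=1 MEM=2 BR=1, R=1, W=1
[6] MEM needs rd=2 wr=0: RD_PORT; after: ALU=2 MUL=1 MEM=2 BR=1, R=1, W=1
[7] MEM needs rd=1 wr=1: WAW; after: ALU=2 MUL=1 MEM=2 BR=1, R=1, W=1

reason(slot 7) = WAW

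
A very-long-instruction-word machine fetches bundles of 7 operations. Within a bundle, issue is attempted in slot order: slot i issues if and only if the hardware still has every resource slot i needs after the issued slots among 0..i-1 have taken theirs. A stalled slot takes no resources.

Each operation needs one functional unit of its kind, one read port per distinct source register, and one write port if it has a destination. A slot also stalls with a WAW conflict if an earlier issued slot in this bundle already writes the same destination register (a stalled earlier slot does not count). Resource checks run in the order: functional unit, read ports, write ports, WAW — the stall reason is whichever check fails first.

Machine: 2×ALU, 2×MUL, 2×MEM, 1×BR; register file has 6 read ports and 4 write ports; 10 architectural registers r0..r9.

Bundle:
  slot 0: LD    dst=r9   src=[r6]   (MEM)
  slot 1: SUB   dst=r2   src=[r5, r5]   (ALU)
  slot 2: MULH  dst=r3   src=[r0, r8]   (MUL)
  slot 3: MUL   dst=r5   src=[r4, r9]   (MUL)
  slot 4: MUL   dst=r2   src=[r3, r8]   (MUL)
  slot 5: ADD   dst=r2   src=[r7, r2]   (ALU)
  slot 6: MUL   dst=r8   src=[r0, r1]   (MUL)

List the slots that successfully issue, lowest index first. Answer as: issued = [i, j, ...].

slot 0 (MEM): ISSUE — free A2,Mu2,Ld1,B1 rp5 wp3
slot 1 (ALU): ISSUE — free A1,Mu2,Ld1,B1 rp4 wp2
slot 2 (MUL): ISSUE — free A1,Mu1,Ld1,B1 rp2 wp1
slot 3 (MUL): ISSUE — free A1,Mu0,Ld1,B1 rp0 wp0
slot 4 (MUL): stall FU — free A1,Mu0,Ld1,B1 rp0 wp0
slot 5 (ALU): stall RD_PORT — free A1,Mu0,Ld1,B1 rp0 wp0
slot 6 (MUL): stall FU — free A1,Mu0,Ld1,B1 rp0 wp0

issued = [0, 1, 2, 3]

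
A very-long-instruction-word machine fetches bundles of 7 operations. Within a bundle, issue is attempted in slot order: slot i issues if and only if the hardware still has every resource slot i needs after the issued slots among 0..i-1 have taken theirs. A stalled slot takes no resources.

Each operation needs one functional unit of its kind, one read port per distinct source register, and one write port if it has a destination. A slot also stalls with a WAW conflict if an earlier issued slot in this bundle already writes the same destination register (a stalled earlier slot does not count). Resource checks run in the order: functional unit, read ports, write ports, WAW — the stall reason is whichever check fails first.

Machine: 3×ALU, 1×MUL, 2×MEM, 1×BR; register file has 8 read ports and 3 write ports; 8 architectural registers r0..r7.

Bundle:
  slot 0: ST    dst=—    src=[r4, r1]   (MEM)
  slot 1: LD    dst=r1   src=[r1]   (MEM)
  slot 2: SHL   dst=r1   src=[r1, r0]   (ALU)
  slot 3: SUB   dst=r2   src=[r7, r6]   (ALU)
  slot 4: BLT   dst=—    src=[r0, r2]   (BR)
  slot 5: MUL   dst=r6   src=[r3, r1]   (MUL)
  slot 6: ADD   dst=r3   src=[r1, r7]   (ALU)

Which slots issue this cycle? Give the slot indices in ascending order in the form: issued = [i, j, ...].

issued = [0, 1, 3, 4]

  0. MEM ⇒ go  {3A/1Mu/1Ld/1B | 6r 3w}
  1. MEM→r1 ⇒ go  {3A/1Mu/0Ld/1B | 5r 2w}
  2. ALU→r1 ⇒ no(WAW)  {3A/1Mu/0Ld/1B | 5r 2w}
  3. ALU→r2 ⇒ go  {2A/1Mu/0Ld/1B | 3r 1w}
  4. BR ⇒ go  {2A/1Mu/0Ld/0B | 1r 1w}
  5. MUL→r6 ⇒ no(RD_PORT)  {2A/1Mu/0Ld/0B | 1r 1w}
  6. ALU→r3 ⇒ no(RD_PORT)  {2A/1Mu/0Ld/0B | 1r 1w}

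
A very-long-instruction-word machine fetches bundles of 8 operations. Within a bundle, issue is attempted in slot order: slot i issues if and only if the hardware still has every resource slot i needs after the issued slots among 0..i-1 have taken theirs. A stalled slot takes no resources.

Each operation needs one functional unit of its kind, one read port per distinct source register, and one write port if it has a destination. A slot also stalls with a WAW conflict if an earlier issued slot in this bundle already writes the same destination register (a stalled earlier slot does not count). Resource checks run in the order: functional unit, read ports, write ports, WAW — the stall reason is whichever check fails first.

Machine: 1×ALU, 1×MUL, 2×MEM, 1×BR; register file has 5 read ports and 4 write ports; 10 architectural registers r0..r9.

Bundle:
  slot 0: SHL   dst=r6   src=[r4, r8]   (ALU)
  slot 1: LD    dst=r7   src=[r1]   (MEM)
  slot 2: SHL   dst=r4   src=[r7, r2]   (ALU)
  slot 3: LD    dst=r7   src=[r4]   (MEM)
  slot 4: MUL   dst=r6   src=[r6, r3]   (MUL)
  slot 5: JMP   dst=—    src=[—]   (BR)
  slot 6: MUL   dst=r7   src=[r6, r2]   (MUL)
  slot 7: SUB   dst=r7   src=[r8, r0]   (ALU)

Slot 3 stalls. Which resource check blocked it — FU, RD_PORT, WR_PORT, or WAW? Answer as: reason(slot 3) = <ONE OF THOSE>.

reason(slot 3) = WAW

#0 ALU src=r4,r8 dispatched  <A:0 Mu:1 Ld:2 B:1 rd:3 wr:3>
#1 MEM src=r1 dispatched  <A:0 Mu:1 Ld:1 B:1 rd:2 wr:2>
#2 ALU src=r7,r2 held:FU  <A:0 Mu:1 Ld:1 B:1 rd:2 wr:2>
#3 MEM src=r4 held:WAW  <A:0 Mu:1 Ld:1 B:1 rd:2 wr:2>
#4 MUL src=r6,r3 held:WAW  <A:0 Mu:1 Ld:1 B:1 rd:2 wr:2>
#5 BR src=- dispatched  <A:0 Mu:1 Ld:1 B:0 rd:2 wr:2>
#6 MUL src=r6,r2 held:WAW  <A:0 Mu:1 Ld:1 B:0 rd:2 wr:2>
#7 ALU src=r8,r0 held:FU  <A:0 Mu:1 Ld:1 B:0 rd:2 wr:2>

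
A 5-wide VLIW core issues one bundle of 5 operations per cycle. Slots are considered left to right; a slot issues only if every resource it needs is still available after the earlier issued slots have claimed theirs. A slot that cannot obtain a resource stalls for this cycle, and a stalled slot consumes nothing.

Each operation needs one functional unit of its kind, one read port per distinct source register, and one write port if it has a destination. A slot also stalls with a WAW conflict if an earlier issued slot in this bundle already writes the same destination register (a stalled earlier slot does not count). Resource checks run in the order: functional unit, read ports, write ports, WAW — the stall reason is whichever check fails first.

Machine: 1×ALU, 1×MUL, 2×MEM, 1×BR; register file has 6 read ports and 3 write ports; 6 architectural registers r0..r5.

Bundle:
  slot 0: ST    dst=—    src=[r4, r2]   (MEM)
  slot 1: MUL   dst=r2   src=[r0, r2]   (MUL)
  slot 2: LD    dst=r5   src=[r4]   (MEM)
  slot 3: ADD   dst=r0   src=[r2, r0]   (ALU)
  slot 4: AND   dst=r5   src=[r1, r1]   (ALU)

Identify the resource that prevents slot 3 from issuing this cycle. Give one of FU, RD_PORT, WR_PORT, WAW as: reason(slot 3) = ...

reason(slot 3) = RD_PORT

#0 MEM src=r4,r2 dispatched  <A:1 Mu:1 Ld:1 B:1 rd:4 wr:3>
#1 MUL src=r0,r2 dispatched  <A:1 Mu:0 Ld:1 B:1 rd:2 wr:2>
#2 MEM src=r4 dispatched  <A:1 Mu:0 Ld:0 B:1 rd:1 wr:1>
#3 ALU src=r2,r0 held:RD_PORT  <A:1 Mu:0 Ld:0 B:1 rd:1 wr:1>
#4 ALU src=r1,r1 held:WAW  <A:1 Mu:0 Ld:0 B:1 rd:1 wr:1>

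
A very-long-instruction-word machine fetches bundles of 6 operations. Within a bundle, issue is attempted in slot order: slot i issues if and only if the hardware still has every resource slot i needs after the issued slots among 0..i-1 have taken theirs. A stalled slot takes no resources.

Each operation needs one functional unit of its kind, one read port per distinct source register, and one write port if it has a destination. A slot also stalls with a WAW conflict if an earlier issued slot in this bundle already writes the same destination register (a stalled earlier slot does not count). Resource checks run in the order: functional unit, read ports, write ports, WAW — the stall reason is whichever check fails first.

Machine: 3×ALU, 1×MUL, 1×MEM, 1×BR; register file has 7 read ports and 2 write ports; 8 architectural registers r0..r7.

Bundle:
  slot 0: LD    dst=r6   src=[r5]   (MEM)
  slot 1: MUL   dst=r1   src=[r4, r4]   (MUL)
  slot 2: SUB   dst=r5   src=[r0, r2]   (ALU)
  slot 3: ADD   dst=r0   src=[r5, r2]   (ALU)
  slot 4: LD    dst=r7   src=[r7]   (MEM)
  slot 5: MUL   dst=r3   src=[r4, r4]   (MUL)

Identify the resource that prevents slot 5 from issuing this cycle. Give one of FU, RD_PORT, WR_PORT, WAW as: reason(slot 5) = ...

reason(slot 5) = FU

  0. MEM→r6 ⇒ go  {3A/1Mu/0Ld/1B | 6r 1w}
  1. MUL→r1 ⇒ go  {3A/0Mu/0Ld/1B | 5r 0w}
  2. ALU→r5 ⇒ no(WR_PORT)  {3A/0Mu/0Ld/1B | 5r 0w}
  3. ALU→r0 ⇒ no(WR_PORT)  {3A/0Mu/0Ld/1B | 5r 0w}
  4. MEM→r7 ⇒ no(FU)  {3A/0Mu/0Ld/1B | 5r 0w}
  5. MUL→r3 ⇒ no(FU)  {3A/0Mu/0Ld/1B | 5r 0w}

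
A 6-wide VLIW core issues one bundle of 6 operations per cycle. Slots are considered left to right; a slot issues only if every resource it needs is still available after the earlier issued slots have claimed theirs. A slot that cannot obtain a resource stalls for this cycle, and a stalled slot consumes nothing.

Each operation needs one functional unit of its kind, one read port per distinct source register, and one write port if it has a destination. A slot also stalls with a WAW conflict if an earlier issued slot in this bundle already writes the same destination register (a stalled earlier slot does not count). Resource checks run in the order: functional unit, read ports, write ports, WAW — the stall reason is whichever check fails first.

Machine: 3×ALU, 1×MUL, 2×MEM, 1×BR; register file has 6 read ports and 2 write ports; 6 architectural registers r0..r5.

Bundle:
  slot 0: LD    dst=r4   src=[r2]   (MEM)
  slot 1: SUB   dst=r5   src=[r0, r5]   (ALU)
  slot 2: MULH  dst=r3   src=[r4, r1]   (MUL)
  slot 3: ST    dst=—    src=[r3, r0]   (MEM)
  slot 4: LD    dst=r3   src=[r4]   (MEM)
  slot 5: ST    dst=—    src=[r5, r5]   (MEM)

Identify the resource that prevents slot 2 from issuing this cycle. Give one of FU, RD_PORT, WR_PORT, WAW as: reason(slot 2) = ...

  0. MEM→r4 ⇒ go  {3A/1Mu/1Ld/1B | 5r 1w}
  1. ALU→r5 ⇒ go  {2A/1Mu/1Ld/1B | 3r 0w}
  2. MUL→r3 ⇒ no(WR_PORT)  {2A/1Mu/1Ld/1B | 3r 0w}
  3. MEM ⇒ go  {2A/1Mu/0Ld/1B | 1r 0w}
  4. MEM→r3 ⇒ no(FU)  {2A/1Mu/0Ld/1B | 1r 0w}
  5. MEM ⇒ no(FU)  {2A/1Mu/0Ld/1B | 1r 0w}

reason(slot 2) = WR_PORT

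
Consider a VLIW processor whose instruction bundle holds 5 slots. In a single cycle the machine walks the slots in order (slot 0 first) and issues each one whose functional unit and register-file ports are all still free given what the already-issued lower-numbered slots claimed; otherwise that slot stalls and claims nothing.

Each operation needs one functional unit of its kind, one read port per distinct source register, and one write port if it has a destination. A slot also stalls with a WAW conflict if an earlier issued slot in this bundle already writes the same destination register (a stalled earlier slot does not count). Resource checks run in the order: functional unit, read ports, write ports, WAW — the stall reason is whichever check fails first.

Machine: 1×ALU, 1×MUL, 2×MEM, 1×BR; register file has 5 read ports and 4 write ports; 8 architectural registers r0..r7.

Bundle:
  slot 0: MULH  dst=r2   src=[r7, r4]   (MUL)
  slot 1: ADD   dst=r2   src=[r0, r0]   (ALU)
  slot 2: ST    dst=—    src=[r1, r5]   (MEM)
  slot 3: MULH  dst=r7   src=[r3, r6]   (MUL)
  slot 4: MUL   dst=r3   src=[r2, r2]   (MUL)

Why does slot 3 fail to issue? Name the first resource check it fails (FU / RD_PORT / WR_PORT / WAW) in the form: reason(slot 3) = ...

  0. MUL→r2 ⇒ go  {1A/0Mu/2Ld/1B | 3r 3w}
  1. ALU→r2 ⇒ no(WAW)  {1A/0Mu/2Ld/1B | 3r 3w}
  2. MEM ⇒ go  {1A/0Mu/1Ld/1B | 1r 3w}
  3. MUL→r7 ⇒ no(FU)  {1A/0Mu/1Ld/1B | 1r 3w}
  4. MUL→r3 ⇒ no(FU)  {1A/0Mu/1Ld/1B | 1r 3w}

reason(slot 3) = FU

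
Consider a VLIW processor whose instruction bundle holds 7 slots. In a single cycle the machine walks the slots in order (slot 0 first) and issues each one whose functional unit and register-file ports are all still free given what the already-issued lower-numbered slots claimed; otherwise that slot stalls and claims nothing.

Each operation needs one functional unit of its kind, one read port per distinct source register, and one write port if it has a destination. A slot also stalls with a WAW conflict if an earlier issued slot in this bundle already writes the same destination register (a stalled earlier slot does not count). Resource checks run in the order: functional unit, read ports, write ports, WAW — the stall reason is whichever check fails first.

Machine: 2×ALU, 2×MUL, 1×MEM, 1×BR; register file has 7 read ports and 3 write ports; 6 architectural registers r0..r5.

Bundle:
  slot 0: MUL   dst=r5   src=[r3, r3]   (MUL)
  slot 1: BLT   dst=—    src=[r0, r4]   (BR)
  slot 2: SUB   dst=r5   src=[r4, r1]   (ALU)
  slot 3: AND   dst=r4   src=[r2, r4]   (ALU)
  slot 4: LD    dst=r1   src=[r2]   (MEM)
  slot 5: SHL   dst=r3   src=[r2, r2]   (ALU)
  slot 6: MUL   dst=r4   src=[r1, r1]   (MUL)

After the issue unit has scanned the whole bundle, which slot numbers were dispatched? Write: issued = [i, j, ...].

issued = [0, 1, 3, 4]

#0 MUL src=r3,r3 dispatched  <A:2 Mu:1 Ld:1 B:1 rd:6 wr:2>
#1 BR src=r0,r4 dispatched  <A:2 Mu:1 Ld:1 B:0 rd:4 wr:2>
#2 ALU src=r4,r1 held:WAW  <A:2 Mu:1 Ld:1 B:0 rd:4 wr:2>
#3 ALU src=r2,r4 dispatched  <A:1 Mu:1 Ld:1 B:0 rd:2 wr:1>
#4 MEM src=r2 dispatched  <A:1 Mu:1 Ld:0 B:0 rd:1 wr:0>
#5 ALU src=r2,r2 held:WR_PORT  <A:1 Mu:1 Ld:0 B:0 rd:1 wr:0>
#6 MUL src=r1,r1 held:WR_PORT  <A:1 Mu:1 Ld:0 B:0 rd:1 wr:0>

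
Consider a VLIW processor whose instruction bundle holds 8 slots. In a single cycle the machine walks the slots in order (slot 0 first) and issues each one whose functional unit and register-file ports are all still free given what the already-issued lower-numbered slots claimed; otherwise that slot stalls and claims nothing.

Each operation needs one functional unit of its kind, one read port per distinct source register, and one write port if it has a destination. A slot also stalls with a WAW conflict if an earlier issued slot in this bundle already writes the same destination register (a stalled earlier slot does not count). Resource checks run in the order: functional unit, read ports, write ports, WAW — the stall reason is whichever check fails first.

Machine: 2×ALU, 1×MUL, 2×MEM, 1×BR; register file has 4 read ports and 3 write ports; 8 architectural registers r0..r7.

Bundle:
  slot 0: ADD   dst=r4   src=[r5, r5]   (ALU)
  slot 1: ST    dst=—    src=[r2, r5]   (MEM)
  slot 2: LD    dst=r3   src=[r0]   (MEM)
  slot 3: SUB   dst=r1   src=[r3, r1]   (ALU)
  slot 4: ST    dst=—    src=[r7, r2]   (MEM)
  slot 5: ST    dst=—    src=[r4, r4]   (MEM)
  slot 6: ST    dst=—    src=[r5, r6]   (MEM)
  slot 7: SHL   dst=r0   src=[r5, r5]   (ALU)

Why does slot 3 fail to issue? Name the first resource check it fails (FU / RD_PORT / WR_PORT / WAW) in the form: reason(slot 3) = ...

reason(slot 3) = RD_PORT

slot 0 (ALU): ISSUE — free A1,Mu1,Ld2,B1 rp3 wp2
slot 1 (MEM): ISSUE — free A1,Mu1,Ld1,B1 rp1 wp2
slot 2 (MEM): ISSUE — free A1,Mu1,Ld0,B1 rp0 wp1
slot 3 (ALU): stall RD_PORT — free A1,Mu1,Ld0,B1 rp0 wp1
slot 4 (MEM): stall FU — free A1,Mu1,Ld0,B1 rp0 wp1
slot 5 (MEM): stall FU — free A1,Mu1,Ld0,B1 rp0 wp1
slot 6 (MEM): stall FU — free A1,Mu1,Ld0,B1 rp0 wp1
slot 7 (ALU): stall RD_PORT — free A1,Mu1,Ld0,B1 rp0 wp1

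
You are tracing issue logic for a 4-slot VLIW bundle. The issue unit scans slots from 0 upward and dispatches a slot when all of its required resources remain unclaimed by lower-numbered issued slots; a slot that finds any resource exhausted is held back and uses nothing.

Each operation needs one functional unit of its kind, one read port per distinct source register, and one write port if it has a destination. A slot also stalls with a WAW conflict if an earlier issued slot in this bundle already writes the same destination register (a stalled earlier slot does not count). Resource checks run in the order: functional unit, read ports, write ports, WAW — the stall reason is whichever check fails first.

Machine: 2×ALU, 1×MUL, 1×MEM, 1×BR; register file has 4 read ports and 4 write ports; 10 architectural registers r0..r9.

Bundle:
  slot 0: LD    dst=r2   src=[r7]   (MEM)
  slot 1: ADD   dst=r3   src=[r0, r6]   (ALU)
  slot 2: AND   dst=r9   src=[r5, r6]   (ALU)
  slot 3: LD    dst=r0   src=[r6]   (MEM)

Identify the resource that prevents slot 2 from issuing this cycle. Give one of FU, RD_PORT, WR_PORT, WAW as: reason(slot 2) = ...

  0. MEM→r2 ⇒ go  {2A/1Mu/0Ld/1B | 3r 3w}
  1. ALU→r3 ⇒ go  {1A/1Mu/0Ld/1B | 1r 2w}
  2. ALU→r9 ⇒ no(RD_PORT)  {1A/1Mu/0Ld/1B | 1r 2w}
  3. MEM→r0 ⇒ no(FU)  {1A/1Mu/0Ld/1B | 1r 2w}

reason(slot 2) = RD_PORT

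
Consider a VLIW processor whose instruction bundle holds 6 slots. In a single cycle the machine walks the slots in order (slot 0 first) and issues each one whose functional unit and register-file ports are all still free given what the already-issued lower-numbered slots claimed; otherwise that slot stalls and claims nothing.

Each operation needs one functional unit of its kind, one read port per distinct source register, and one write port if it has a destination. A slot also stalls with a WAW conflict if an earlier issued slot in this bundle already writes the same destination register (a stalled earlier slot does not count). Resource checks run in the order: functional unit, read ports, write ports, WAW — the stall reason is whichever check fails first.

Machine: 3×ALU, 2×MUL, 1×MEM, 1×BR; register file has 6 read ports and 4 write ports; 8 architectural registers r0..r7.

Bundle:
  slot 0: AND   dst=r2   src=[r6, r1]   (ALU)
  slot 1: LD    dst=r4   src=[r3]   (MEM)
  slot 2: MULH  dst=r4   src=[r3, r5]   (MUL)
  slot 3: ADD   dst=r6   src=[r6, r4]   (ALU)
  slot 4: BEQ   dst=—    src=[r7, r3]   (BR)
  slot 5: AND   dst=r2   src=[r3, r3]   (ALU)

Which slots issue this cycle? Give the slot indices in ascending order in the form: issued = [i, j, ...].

issued = [0, 1, 3]

(0) want 1×ALU +2rd +1wr — yes → AL2|MU2|ME1|BR1|rd4|wr3
(1) want 1×MEM +1rd +1wr — yes → AL2|MU2|ME0|BR1|rd3|wr2
(2) want 1×MUL +2rd +1wr — WAW → AL2|MU2|ME0|BR1|rd3|wr2
(3) want 1×ALU +2rd +1wr — yes → AL1|MU2|ME0|BR1|rd1|wr1
(4) want 1×BR +2rd +0wr — RD_PORT → AL1|MU2|ME0|BR1|rd1|wr1
(5) want 1×ALU +1rd +1wr — WAW → AL1|MU2|ME0|BR1|rd1|wr1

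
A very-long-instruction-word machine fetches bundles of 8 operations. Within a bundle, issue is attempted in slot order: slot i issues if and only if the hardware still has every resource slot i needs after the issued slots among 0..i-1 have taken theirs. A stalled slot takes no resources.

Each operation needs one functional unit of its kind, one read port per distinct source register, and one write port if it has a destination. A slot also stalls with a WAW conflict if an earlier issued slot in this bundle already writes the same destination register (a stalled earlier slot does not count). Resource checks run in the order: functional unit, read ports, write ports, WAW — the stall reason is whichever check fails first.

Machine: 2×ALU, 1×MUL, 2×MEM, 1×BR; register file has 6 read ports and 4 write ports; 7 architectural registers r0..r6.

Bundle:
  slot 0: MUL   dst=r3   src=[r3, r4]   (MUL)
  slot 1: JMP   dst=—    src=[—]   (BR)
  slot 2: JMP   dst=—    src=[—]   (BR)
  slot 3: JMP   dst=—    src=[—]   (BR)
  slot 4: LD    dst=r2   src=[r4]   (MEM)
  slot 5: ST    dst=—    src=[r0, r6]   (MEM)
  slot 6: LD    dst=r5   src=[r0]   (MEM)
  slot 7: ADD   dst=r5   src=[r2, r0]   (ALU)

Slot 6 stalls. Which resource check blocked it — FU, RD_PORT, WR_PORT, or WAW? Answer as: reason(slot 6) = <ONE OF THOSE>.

reason(slot 6) = FU

[0] MUL needs rd=2 wr=1: ok; after: ALU=2 MUL=0 MEM=2 BR=1, R=4, W=3
[1] BR needs rd=0 wr=0: ok; after: ALU=2 MUL=0 MEM=2 BR=0, R=4, W=3
[2] BR needs rd=0 wr=0: FU; after: ALU=2 MUL=0 MEM=2 BR=0, R=4, W=3
[3] BR needs rd=0 wr=0: FU; after: ALU=2 MUL=0 MEM=2 BR=0, R=4, W=3
[4] MEM needs rd=1 wr=1: ok; after: ALU=2 MUL=0 MEM=1 BR=0, R=3, W=2
[5] MEM needs rd=2 wr=0: ok; after: ALU=2 MUL=0 MEM=0 BR=0, R=1, W=2
[6] MEM needs rd=1 wr=1: FU; after: ALU=2 MUL=0 MEM=0 BR=0, R=1, W=2
[7] ALU needs rd=2 wr=1: RD_PORT; after: ALU=2 MUL=0 MEM=0 BR=0, R=1, W=2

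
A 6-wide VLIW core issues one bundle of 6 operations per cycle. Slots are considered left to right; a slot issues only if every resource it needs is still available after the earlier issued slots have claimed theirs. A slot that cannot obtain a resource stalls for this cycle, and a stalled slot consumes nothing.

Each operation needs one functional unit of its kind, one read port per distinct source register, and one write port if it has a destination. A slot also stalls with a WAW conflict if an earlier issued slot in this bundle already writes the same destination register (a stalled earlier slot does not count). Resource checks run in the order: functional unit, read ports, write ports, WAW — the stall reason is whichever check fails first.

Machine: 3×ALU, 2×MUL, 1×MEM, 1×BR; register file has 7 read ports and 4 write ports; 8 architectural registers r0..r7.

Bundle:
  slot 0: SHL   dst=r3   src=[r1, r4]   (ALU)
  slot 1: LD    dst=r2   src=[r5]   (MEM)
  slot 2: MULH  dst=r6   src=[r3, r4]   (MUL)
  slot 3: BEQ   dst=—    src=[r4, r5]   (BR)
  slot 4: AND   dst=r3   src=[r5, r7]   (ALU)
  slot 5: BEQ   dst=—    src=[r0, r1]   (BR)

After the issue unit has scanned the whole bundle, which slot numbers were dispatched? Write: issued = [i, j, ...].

slot 0 (ALU): ISSUE — free A2,Mu2,Ld1,B1 rp5 wp3
slot 1 (MEM): ISSUE — free A2,Mu2,Ld0,B1 rp4 wp2
slot 2 (MUL): ISSUE — free A2,Mu1,Ld0,B1 rp2 wp1
slot 3 (BR): ISSUE — free A2,Mu1,Ld0,B0 rp0 wp1
slot 4 (ALU): stall RD_PORT — free A2,Mu1,Ld0,B0 rp0 wp1
slot 5 (BR): stall FU — free A2,Mu1,Ld0,B0 rp0 wp1

issued = [0, 1, 2, 3]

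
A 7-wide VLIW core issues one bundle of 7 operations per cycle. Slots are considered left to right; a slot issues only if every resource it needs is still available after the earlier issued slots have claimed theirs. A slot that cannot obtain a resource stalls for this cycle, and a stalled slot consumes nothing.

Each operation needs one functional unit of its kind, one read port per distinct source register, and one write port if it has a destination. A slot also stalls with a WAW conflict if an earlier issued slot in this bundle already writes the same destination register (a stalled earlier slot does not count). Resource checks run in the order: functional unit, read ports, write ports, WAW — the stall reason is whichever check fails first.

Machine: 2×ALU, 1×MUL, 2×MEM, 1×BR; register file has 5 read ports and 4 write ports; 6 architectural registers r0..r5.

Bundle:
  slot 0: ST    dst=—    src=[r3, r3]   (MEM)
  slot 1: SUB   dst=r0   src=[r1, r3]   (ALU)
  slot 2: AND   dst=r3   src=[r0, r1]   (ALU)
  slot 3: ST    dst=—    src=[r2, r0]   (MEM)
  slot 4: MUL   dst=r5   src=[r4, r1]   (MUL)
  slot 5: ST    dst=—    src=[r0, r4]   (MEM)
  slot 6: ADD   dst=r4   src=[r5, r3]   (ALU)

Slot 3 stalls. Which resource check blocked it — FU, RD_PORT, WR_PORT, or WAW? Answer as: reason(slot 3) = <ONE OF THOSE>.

  0. MEM ⇒ go  {2A/1Mu/1Ld/1B | 4r 4w}
  1. ALU→r0 ⇒ go  {1A/1Mu/1Ld/1B | 2r 3w}
  2. ALU→r3 ⇒ go  {0A/1Mu/1Ld/1B | 0r 2w}
  3. MEM ⇒ no(RD_PORT)  {0A/1Mu/1Ld/1B | 0r 2w}
  4. MUL→r5 ⇒ no(RD_PORT)  {0A/1Mu/1Ld/1B | 0r 2w}
  5. MEM ⇒ no(RD_PORT)  {0A/1Mu/1Ld/1B | 0r 2w}
  6. ALU→r4 ⇒ no(FU)  {0A/1Mu/1Ld/1B | 0r 2w}

reason(slot 3) = RD_PORT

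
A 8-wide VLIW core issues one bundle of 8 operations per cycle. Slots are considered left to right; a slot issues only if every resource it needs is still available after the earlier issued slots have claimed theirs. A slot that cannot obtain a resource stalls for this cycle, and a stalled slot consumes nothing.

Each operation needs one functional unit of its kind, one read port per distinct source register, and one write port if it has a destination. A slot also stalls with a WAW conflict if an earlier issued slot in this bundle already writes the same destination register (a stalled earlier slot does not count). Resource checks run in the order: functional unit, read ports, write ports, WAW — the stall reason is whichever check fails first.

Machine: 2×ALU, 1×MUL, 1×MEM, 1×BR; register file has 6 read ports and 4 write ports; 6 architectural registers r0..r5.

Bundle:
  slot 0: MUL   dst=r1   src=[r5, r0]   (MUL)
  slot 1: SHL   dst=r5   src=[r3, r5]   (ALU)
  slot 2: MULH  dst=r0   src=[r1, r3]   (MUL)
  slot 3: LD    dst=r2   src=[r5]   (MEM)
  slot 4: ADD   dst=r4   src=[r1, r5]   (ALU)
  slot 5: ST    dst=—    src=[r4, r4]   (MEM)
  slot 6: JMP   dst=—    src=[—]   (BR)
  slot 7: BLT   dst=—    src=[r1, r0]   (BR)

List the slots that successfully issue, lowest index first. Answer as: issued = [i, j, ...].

  0. MUL→r1 ⇒ go  {2A/0Mu/1Ld/1B | 4r 3w}
  1. ALU→r5 ⇒ go  {1A/0Mu/1Ld/1B | 2r 2w}
  2. MUL→r0 ⇒ no(FU)  {1A/0Mu/1Ld/1B | 2r 2w}
  3. MEM→r2 ⇒ go  {1A/0Mu/0Ld/1B | 1r 1w}
  4. ALU→r4 ⇒ no(RD_PORT)  {1A/0Mu/0Ld/1B | 1r 1w}
  5. MEM ⇒ no(FU)  {1A/0Mu/0Ld/1B | 1r 1w}
  6. BR ⇒ go  {1A/0Mu/0Ld/0B | 1r 1w}
  7. BR ⇒ no(FU)  {1A/0Mu/0Ld/0B | 1r 1w}

issued = [0, 1, 3, 6]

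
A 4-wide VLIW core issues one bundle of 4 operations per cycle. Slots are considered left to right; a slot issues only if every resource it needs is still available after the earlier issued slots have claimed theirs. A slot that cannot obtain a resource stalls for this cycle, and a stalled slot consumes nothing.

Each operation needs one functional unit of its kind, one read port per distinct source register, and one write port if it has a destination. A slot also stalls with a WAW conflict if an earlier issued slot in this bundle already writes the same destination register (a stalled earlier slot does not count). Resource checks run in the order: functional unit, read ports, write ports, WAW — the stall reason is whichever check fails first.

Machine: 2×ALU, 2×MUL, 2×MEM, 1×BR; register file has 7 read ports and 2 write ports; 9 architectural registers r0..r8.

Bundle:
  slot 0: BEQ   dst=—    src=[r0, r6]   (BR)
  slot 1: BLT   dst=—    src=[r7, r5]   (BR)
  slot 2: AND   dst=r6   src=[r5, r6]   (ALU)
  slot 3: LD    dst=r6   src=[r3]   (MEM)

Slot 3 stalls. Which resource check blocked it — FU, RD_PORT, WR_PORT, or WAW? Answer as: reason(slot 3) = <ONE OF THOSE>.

reason(slot 3) = WAW

(0) want 1×BR +2rd +0wr — yes → AL2|MU2|ME2|BR0|rd5|wr2
(1) want 1×BR +2rd +0wr — FU → AL2|MU2|ME2|BR0|rd5|wr2
(2) want 1×ALU +2rd +1wr — yes → AL1|MU2|ME2|BR0|rd3|wr1
(3) want 1×MEM +1rd +1wr — WAW → AL1|MU2|ME2|BR0|rd3|wr1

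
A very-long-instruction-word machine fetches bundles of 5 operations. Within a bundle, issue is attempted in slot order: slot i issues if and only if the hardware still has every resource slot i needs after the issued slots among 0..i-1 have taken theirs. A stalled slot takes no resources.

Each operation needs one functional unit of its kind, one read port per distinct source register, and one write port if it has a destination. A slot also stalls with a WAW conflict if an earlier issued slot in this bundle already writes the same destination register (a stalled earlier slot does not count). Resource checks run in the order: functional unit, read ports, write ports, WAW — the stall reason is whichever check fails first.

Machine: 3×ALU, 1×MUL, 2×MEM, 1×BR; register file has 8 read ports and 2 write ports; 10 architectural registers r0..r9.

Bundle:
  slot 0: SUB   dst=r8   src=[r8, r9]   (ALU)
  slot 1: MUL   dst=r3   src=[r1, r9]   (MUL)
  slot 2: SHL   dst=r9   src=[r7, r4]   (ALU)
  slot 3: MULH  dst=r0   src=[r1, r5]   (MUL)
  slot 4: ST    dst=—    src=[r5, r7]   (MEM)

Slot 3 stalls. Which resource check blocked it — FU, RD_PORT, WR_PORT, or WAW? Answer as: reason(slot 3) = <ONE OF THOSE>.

slot 0 (ALU): ISSUE — free A2,Mu1,Ld2,B1 rp6 wp1
slot 1 (MUL): ISSUE — free A2,Mu0,Ld2,B1 rp4 wp0
slot 2 (ALU): stall WR_PORT — free A2,Mu0,Ld2,B1 rp4 wp0
slot 3 (MUL): stall FU — free A2,Mu0,Ld2,B1 rp4 wp0
slot 4 (MEM): ISSUE — free A2,Mu0,Ld1,B1 rp2 wp0

reason(slot 3) = FU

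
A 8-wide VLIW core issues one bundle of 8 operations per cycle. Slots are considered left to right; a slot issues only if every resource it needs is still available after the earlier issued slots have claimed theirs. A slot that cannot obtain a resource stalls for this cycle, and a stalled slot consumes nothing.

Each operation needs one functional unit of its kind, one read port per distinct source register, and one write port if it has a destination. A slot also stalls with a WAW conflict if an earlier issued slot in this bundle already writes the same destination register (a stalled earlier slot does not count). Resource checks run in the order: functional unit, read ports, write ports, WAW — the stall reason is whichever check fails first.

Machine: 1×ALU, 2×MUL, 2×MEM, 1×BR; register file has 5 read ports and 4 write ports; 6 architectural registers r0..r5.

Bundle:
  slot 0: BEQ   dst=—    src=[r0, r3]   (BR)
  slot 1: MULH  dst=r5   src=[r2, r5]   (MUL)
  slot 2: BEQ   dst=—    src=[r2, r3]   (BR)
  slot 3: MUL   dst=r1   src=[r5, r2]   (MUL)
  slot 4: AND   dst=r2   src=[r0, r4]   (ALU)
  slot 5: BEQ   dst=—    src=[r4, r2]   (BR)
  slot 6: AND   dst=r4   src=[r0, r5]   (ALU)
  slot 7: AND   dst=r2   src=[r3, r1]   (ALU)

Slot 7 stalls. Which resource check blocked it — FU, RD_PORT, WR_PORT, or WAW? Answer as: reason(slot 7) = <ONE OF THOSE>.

reason(slot 7) = RD_PORT

  0. BR ⇒ go  {1A/2Mu/2Ld/0B | 3r 4w}
  1. MUL→r5 ⇒ go  {1A/1Mu/2Ld/0B | 1r 3w}
  2. BR ⇒ no(FU)  {1A/1Mu/2Ld/0B | 1r 3w}
  3. MUL→r1 ⇒ no(RD_PORT)  {1A/1Mu/2Ld/0B | 1r 3w}
  4. ALU→r2 ⇒ no(RD_PORT)  {1A/1Mu/2Ld/0B | 1r 3w}
  5. BR ⇒ no(FU)  {1A/1Mu/2Ld/0B | 1r 3w}
  6. ALU→r4 ⇒ no(RD_PORT)  {1A/1Mu/2Ld/0B | 1r 3w}
  7. ALU→r2 ⇒ no(RD_PORT)  {1A/1Mu/2Ld/0B | 1r 3w}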